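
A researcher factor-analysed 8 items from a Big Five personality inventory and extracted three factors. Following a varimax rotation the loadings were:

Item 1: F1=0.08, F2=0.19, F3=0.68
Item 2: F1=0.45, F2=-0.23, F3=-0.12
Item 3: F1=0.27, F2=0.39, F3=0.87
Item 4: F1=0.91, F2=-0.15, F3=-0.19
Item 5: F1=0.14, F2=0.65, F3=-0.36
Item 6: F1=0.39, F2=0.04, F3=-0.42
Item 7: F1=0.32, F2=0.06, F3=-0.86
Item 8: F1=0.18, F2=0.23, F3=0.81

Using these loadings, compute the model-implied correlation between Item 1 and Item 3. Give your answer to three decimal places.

0.687

r̂ = Σ λ_i·λ_j across factors = (0.08)(0.27) + (0.19)(0.39) + (0.68)(0.87)
  = +0.0216 +0.0741 +0.5916 = 0.6873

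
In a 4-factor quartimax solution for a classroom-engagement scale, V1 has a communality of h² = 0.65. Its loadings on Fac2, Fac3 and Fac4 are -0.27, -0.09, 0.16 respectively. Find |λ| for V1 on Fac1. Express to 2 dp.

Under orthogonal rotation h² = Σλ², so λ_Fac1² = h² − (0.1066) = 0.65 − 0.1066 = 0.5434.
|λ| = √0.5434 = 0.7372.

0.74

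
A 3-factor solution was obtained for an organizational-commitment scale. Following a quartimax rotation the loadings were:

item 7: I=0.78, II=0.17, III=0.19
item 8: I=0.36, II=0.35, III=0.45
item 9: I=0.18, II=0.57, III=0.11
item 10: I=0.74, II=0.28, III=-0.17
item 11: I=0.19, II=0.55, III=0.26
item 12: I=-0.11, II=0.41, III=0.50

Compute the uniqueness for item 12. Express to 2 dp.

0.57

h² = (-0.11)² + 0.41² + 0.50² = 0.0121 + 0.1681 + 0.2500 = 0.4302
Uniqueness u² = 1 − h² = 1 − 0.4302 = 0.5698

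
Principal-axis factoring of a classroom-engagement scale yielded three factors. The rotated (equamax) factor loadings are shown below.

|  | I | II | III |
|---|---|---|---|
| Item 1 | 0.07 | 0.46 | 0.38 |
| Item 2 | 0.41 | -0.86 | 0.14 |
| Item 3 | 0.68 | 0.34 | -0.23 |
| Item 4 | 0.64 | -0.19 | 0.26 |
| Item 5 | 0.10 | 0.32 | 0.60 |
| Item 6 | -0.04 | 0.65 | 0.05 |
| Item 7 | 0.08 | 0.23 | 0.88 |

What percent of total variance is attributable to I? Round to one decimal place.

SS loadings for I = 0.07² + 0.41² + 0.68² + 0.64² + 0.10² + (-0.04)² + 0.08² = 1.0630
With 7 standardized items, total variance = 7. Proportion = 1.0630/7 = 0.1519 → 15.19%.

15.2%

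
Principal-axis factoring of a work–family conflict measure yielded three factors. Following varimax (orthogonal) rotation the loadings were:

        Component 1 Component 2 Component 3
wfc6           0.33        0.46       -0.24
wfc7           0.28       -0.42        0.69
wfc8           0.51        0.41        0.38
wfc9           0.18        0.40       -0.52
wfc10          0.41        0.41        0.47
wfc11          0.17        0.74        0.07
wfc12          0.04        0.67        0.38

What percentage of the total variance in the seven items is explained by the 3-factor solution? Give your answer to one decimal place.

55.4%

Communalities: 0.3781, 0.7309, 0.5726, 0.4628, 0.5571, 0.5814, 0.5949; Σh² = 3.8778.
Total variance with 7 standardized items is 7, so the solution explains 3.8778/7 = 0.5540 = 55.40%.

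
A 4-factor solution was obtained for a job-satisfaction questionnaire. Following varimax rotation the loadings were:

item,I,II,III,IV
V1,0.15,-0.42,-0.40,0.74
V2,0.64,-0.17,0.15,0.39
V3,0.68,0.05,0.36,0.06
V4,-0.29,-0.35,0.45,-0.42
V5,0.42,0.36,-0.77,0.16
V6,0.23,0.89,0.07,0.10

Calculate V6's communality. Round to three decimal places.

0.860

h² = 0.23² + 0.89² + 0.07² + 0.10² = 0.0529 + 0.7921 + 0.0049 + 0.0100 = 0.8599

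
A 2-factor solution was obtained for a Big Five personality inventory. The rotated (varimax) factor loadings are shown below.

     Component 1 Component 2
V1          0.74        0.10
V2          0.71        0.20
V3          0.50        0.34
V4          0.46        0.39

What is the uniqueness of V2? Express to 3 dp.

h² = 0.71² + 0.20² = 0.5041 + 0.0400 = 0.5441
Uniqueness u² = 1 − h² = 1 − 0.5441 = 0.4559

0.456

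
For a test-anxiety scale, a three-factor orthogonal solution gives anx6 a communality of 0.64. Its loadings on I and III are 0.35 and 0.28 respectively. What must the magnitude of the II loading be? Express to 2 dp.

Under orthogonal rotation h² = Σλ², so λ_II² = h² − (0.2009) = 0.64 − 0.2009 = 0.4391.
|λ| = √0.4391 = 0.6626.

0.66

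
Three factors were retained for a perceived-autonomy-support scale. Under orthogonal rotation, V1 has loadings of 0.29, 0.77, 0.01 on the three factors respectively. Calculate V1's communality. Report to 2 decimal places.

0.68

h² = 0.29² + 0.77² + 0.01² = 0.0841 + 0.5929 + 0.0001 = 0.6771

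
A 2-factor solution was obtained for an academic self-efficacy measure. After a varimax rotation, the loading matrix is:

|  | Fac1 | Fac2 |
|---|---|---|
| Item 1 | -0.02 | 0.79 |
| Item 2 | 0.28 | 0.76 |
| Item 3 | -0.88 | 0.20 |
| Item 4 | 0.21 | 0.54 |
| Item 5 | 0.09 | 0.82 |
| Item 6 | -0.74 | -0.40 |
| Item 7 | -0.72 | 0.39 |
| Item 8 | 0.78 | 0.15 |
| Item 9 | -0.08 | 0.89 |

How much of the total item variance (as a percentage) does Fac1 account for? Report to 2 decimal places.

28.74%

SS loadings for Fac1 = (-0.02)² + 0.28² + (-0.88)² + 0.21² + 0.09² + (-0.74)² + (-0.72)² + 0.78² + (-0.08)² = 2.5862
With 9 standardized items, total variance = 9. Proportion = 2.5862/9 = 0.2874 → 28.74%.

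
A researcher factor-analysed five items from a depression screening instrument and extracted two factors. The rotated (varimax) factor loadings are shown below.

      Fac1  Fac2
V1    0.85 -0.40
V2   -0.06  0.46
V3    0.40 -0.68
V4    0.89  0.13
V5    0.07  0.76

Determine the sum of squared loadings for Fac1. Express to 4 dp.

1.6831

SS loadings for Fac1 = 0.85² + (-0.06)² + 0.40² + 0.89² + 0.07² = 0.7225 + 0.0036 + 0.1600 + 0.7921 + 0.0049 = 1.6831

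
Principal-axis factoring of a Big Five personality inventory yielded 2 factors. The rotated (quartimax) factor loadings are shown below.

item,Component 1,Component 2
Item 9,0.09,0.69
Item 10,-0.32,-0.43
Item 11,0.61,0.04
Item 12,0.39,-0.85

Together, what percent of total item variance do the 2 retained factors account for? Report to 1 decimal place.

50.5%

SS loadings by factor: 0.6347, 1.3851; total = 2.0198.
Total variance with 4 standardized items is 4, so the solution explains 2.0198/4 = 0.5050 = 50.50%.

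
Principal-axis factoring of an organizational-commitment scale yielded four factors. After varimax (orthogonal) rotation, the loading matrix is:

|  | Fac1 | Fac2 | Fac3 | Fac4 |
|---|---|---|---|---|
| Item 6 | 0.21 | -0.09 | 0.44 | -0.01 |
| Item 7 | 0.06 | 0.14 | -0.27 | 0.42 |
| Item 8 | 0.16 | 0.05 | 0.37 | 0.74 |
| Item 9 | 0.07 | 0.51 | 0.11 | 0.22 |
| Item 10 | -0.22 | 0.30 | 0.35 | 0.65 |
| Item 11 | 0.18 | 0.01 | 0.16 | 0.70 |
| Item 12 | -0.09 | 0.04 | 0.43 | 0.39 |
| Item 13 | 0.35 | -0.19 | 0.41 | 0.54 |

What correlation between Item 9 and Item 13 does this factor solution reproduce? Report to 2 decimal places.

0.09

r̂ = Σ λ_i·λ_j across factors = (0.07)(0.35) + (0.51)(-0.19) + (0.11)(0.41) + (0.22)(0.54)
  = +0.0245 -0.0969 +0.0451 +0.1188 = 0.0915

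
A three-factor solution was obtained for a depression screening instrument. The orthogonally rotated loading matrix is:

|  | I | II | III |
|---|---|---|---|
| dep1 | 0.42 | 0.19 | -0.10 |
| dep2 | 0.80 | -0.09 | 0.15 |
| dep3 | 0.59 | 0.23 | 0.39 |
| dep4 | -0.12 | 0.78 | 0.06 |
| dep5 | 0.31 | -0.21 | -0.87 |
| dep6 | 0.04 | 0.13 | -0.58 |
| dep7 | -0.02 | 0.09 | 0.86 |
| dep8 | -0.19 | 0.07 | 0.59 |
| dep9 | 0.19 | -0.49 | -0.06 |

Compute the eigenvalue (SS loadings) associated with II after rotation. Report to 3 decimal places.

SS loadings for II = 0.19² + (-0.09)² + 0.23² + 0.78² + (-0.21)² + 0.13² + 0.09² + 0.07² + (-0.49)² = 0.0361 + 0.0081 + 0.0529 + 0.6084 + 0.0441 + 0.0169 + 0.0081 + 0.0049 + 0.2401 = 1.0196

1.020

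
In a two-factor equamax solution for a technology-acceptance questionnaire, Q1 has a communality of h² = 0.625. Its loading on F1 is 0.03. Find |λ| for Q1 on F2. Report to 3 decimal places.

Under orthogonal rotation h² = Σλ², so λ_F2² = h² − (0.0009) = 0.625 − 0.0009 = 0.6241.
|λ| = √0.6241 = 0.7900.

0.790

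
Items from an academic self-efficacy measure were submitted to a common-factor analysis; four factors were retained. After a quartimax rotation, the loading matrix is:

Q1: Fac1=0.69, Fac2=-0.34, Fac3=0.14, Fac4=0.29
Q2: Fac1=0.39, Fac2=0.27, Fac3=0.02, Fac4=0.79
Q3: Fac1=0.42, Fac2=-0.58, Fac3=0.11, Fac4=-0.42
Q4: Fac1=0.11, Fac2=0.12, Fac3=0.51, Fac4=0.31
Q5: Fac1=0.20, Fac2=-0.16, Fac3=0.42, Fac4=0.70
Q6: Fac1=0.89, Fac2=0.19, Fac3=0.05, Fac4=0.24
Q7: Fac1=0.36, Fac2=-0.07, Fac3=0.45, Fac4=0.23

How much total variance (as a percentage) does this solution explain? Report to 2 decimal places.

66.27%

SS loadings by factor: 1.7784, 0.6059, 0.6736, 1.5812; total = 4.6391.
Total variance with 7 standardized items is 7, so the solution explains 4.6391/7 = 0.6627 = 66.27%.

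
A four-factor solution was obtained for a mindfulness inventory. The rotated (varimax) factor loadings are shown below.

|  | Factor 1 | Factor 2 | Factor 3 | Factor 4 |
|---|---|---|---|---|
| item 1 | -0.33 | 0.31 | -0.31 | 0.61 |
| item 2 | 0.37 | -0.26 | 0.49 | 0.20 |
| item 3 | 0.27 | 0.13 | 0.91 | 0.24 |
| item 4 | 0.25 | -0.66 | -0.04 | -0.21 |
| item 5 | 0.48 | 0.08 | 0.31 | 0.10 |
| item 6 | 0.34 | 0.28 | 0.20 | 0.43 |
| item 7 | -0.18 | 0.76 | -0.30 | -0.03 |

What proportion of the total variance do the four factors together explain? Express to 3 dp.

0.591

Communalities: 0.6732, 0.4846, 0.9755, 0.5438, 0.3429, 0.4189, 0.7009; Σh² = 4.1398.
Total variance with 7 standardized items is 7, so the solution explains 4.1398/7 = 0.5914.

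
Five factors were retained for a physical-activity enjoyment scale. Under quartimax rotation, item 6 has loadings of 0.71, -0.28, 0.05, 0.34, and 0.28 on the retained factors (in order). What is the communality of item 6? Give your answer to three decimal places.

0.779

h² = 0.71² + (-0.28)² + 0.05² + 0.34² + 0.28² = 0.5041 + 0.0784 + 0.0025 + 0.1156 + 0.0784 = 0.7790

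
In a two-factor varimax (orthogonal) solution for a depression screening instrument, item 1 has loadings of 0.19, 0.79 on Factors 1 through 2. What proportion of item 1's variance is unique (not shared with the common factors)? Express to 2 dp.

h² = 0.19² + 0.79² = 0.0361 + 0.6241 = 0.6602
Uniqueness u² = 1 − h² = 1 − 0.6602 = 0.3398

0.34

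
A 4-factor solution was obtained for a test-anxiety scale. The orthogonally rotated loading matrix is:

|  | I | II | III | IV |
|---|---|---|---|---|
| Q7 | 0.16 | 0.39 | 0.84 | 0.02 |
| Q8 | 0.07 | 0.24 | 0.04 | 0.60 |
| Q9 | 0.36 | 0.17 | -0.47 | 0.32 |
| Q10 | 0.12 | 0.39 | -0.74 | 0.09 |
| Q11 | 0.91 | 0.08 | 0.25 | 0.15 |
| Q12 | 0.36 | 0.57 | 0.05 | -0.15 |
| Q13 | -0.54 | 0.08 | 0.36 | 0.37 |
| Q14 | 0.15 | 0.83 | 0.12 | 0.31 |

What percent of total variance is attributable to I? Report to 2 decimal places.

18.08%

SS loadings for I = 0.16² + 0.07² + 0.36² + 0.12² + 0.91² + 0.36² + (-0.54)² + 0.15² = 1.4463
With 8 standardized items, total variance = 8. Proportion = 1.4463/8 = 0.1808 → 18.08%.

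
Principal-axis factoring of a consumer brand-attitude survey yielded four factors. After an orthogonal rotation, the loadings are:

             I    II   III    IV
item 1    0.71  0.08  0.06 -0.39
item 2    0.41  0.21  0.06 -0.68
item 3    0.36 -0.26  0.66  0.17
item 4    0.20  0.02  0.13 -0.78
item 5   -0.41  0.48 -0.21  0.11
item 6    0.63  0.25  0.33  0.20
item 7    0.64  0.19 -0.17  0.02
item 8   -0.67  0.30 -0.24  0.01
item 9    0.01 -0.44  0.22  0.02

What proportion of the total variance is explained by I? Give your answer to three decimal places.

0.252

SS loadings for I = 0.71² + 0.41² + 0.36² + 0.20² + (-0.41)² + 0.63² + 0.64² + (-0.67)² + 0.01² = 2.2654
Proportion of variance = 2.2654 / 9 = 0.2517.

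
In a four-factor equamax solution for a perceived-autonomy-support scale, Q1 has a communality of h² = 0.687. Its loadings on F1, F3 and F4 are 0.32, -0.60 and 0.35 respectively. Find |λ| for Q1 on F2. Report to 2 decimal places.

Under orthogonal rotation h² = Σλ², so λ_F2² = h² − (0.5849) = 0.687 − 0.5849 = 0.1021.
|λ| = √0.1021 = 0.3195.

0.32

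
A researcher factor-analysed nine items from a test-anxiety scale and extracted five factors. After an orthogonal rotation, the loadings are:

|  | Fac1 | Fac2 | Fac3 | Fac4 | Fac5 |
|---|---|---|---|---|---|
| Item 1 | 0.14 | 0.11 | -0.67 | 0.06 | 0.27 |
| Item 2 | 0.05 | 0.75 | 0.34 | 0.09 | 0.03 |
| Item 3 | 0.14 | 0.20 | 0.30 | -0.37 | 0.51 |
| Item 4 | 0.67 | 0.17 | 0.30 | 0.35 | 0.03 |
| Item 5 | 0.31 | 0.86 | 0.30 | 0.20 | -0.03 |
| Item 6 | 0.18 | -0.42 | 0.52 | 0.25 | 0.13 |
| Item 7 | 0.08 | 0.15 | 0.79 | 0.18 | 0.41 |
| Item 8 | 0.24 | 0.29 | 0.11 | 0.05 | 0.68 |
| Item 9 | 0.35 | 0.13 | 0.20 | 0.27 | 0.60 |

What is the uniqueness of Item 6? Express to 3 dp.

h² = 0.18² + (-0.42)² + 0.52² + 0.25² + 0.13² = 0.0324 + 0.1764 + 0.2704 + 0.0625 + 0.0169 = 0.5586
Uniqueness u² = 1 − h² = 1 − 0.5586 = 0.4414

0.441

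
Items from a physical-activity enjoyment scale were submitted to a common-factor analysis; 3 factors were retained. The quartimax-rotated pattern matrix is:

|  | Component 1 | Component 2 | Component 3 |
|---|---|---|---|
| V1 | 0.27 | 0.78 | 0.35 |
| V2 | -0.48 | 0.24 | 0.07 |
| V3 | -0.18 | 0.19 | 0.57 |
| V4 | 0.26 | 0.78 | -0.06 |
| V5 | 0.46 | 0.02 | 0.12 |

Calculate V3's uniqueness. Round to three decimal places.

h² = (-0.18)² + 0.19² + 0.57² = 0.0324 + 0.0361 + 0.3249 = 0.3934
Uniqueness u² = 1 − h² = 1 − 0.3934 = 0.6066

0.607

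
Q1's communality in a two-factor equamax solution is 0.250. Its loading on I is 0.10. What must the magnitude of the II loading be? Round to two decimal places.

Under orthogonal rotation h² = Σλ², so λ_II² = h² − (0.0100) = 0.250 − 0.0100 = 0.2400.
|λ| = √0.2400 = 0.4899.

0.49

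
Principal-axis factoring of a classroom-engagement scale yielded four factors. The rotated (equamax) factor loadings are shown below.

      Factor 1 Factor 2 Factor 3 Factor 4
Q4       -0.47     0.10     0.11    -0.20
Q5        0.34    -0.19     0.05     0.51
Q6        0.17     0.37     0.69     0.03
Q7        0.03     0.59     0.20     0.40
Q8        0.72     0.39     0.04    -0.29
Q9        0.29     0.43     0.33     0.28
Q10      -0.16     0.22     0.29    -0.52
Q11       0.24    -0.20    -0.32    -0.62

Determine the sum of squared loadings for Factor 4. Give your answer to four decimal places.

SS loadings for Factor 4 = (-0.20)² + 0.51² + 0.03² + 0.40² + (-0.29)² + 0.28² + (-0.52)² + (-0.62)² = 0.0400 + 0.2601 + 0.0009 + 0.1600 + 0.0841 + 0.0784 + 0.2704 + 0.3844 = 1.2783

1.2783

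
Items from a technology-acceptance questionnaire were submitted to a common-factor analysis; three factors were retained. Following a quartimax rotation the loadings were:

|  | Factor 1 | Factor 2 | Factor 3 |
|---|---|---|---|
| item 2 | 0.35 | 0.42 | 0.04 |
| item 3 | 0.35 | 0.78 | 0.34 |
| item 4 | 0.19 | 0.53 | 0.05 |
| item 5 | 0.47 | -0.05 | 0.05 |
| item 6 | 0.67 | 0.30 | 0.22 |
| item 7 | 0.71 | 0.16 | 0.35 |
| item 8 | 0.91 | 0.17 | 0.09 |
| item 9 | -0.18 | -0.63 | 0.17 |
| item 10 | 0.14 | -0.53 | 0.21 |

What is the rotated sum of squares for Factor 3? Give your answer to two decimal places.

0.37

SS loadings for Factor 3 = 0.04² + 0.34² + 0.05² + 0.05² + 0.22² + 0.35² + 0.09² + 0.17² + 0.21² = 0.0016 + 0.1156 + 0.0025 + 0.0025 + 0.0484 + 0.1225 + 0.0081 + 0.0289 + 0.0441 = 0.3742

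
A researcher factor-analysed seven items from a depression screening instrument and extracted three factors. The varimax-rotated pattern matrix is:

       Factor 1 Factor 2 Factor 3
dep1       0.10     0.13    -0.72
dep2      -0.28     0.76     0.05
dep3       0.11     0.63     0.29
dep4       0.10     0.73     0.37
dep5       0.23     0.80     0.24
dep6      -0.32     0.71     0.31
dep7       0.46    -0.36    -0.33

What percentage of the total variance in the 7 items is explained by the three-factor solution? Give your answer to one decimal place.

61.1%

Communalities: 0.5453, 0.6585, 0.4931, 0.6798, 0.7505, 0.7026, 0.4501; Σh² = 4.2799.
Total variance with 7 standardized items is 7, so the solution explains 4.2799/7 = 0.6114 = 61.14%.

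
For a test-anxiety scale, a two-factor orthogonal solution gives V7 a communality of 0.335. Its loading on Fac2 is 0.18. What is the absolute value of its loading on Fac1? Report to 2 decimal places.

0.55

Under orthogonal rotation h² = Σλ², so λ_Fac1² = h² − (0.0324) = 0.335 − 0.0324 = 0.3026.
|λ| = √0.3026 = 0.5501.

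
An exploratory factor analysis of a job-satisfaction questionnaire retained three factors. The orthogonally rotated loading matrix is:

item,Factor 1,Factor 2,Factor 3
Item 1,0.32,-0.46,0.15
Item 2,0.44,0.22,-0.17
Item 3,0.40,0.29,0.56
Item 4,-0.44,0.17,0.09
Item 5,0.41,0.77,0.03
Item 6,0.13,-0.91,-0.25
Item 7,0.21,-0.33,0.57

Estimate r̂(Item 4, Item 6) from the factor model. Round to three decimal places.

-0.234

r̂ = Σ λ_i·λ_j across factors = (-0.44)(0.13) + (0.17)(-0.91) + (0.09)(-0.25)
  = -0.0572 -0.1547 -0.0225 = -0.2344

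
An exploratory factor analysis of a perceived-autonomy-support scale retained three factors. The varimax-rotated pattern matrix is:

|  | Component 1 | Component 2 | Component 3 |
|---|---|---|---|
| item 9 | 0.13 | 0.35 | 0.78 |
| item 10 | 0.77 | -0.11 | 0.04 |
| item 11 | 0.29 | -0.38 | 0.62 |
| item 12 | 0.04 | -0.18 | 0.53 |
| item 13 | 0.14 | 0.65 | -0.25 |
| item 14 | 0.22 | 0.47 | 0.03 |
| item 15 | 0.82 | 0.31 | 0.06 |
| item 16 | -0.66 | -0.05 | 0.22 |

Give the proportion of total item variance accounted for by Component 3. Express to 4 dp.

0.1738

SS loadings for Component 3 = 0.78² + 0.04² + 0.62² + 0.53² + (-0.25)² + 0.03² + 0.06² + 0.22² = 1.3907
Proportion of variance = 1.3907 / 8 = 0.1738.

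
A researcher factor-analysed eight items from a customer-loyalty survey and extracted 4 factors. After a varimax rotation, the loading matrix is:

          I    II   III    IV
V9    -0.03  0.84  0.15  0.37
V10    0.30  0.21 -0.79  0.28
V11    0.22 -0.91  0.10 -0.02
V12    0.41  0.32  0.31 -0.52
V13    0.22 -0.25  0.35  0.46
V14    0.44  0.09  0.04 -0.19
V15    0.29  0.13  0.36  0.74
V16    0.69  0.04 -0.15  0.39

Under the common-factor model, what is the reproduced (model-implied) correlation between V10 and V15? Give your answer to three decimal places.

0.037

r̂ = Σ λ_i·λ_j across factors = (0.30)(0.29) + (0.21)(0.13) + (-0.79)(0.36) + (0.28)(0.74)
  = +0.0870 +0.0273 -0.2844 +0.2072 = 0.0371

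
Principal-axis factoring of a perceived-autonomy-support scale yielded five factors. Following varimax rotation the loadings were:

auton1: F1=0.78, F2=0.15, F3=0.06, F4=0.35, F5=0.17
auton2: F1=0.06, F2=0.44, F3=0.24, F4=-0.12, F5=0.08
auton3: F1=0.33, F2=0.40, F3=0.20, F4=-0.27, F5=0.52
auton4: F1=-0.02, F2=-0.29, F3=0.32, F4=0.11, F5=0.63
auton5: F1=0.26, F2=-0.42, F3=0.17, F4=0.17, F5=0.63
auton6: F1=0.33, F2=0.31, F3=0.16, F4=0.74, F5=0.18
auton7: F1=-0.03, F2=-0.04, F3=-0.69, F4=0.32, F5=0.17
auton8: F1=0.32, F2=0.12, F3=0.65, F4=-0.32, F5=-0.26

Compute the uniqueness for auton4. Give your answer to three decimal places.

h² = (-0.02)² + (-0.29)² + 0.32² + 0.11² + 0.63² = 0.0004 + 0.0841 + 0.1024 + 0.0121 + 0.3969 = 0.5959
Uniqueness u² = 1 − h² = 1 − 0.5959 = 0.4041

0.404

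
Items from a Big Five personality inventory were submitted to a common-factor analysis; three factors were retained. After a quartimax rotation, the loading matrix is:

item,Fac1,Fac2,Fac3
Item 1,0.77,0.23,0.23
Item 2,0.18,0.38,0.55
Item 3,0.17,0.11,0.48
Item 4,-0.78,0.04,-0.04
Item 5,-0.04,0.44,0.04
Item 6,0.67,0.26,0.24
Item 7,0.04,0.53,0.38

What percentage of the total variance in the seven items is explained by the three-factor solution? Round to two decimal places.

SS loadings by factor: 1.7147, 0.7531, 0.7910; total = 3.2588.
Total variance with 7 standardized items is 7, so the solution explains 3.2588/7 = 0.4655 = 46.55%.

46.55%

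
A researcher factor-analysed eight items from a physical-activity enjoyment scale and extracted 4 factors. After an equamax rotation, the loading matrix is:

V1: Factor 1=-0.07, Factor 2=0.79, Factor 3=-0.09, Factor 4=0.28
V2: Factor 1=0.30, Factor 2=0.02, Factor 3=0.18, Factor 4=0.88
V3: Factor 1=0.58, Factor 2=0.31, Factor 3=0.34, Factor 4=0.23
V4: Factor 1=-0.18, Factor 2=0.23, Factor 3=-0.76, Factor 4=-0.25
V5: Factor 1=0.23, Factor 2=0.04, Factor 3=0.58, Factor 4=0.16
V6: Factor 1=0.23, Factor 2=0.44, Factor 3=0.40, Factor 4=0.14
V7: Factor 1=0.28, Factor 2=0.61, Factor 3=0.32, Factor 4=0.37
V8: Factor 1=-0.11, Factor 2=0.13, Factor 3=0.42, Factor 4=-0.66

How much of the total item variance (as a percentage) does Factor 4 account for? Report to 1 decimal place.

19.8%

SS loadings for Factor 4 = 0.28² + 0.88² + 0.23² + (-0.25)² + 0.16² + 0.14² + 0.37² + (-0.66)² = 1.5859
With 8 standardized items, total variance = 8. Proportion = 1.5859/8 = 0.1982 → 19.82%.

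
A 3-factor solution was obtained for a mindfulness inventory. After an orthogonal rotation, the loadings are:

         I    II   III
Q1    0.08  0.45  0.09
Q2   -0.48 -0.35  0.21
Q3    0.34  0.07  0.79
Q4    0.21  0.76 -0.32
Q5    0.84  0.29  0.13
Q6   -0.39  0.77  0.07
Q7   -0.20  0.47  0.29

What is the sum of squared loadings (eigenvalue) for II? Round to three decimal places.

1.805

SS loadings for II = 0.45² + (-0.35)² + 0.07² + 0.76² + 0.29² + 0.77² + 0.47² = 0.2025 + 0.1225 + 0.0049 + 0.5776 + 0.0841 + 0.5929 + 0.2209 = 1.8054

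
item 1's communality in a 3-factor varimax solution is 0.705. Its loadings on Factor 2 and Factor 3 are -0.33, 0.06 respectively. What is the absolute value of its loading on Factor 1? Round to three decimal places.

Under orthogonal rotation h² = Σλ², so λ_Factor 1² = h² − (0.1125) = 0.705 − 0.1125 = 0.5925.
|λ| = √0.5925 = 0.7697.

0.770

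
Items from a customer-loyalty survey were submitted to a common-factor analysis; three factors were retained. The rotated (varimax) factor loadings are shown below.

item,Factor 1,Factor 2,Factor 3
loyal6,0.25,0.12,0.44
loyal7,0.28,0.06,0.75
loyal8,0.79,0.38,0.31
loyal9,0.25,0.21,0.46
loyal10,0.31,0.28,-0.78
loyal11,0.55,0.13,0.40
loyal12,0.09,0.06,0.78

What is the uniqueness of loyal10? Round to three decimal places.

0.217

h² = 0.31² + 0.28² + (-0.78)² = 0.0961 + 0.0784 + 0.6084 = 0.7829
Uniqueness u² = 1 − h² = 1 − 0.7829 = 0.2171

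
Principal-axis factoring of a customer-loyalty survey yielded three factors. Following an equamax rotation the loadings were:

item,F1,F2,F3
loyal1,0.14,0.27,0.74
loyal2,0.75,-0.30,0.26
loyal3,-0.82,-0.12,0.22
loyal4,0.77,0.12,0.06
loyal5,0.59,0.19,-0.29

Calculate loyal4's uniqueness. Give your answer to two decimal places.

0.39

h² = 0.77² + 0.12² + 0.06² = 0.5929 + 0.0144 + 0.0036 = 0.6109
Uniqueness u² = 1 − h² = 1 − 0.6109 = 0.3891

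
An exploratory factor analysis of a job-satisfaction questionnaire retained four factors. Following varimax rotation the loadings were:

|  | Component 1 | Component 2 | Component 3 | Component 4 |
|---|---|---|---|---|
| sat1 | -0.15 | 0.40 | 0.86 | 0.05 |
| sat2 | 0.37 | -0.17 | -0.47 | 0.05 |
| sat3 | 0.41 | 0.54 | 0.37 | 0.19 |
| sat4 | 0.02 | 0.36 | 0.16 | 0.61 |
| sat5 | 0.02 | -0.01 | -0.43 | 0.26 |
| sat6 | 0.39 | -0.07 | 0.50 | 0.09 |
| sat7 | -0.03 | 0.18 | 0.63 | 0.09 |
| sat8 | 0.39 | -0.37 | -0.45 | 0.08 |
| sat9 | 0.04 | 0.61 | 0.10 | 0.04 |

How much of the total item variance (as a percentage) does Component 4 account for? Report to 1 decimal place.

SS loadings for Component 4 = 0.05² + 0.05² + 0.19² + 0.61² + 0.26² + 0.09² + 0.09² + 0.08² + 0.04² = 0.5050
With 9 standardized items, total variance = 9. Proportion = 0.5050/9 = 0.0561 → 5.61%.

5.6%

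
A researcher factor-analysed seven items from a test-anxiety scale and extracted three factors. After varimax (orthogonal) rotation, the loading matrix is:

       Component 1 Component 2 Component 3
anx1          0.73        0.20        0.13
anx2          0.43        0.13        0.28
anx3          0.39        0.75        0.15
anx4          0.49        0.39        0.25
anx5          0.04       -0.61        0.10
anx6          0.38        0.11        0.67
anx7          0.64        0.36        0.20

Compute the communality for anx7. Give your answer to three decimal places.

h² = 0.64² + 0.36² + 0.20² = 0.4096 + 0.1296 + 0.0400 = 0.5792

0.579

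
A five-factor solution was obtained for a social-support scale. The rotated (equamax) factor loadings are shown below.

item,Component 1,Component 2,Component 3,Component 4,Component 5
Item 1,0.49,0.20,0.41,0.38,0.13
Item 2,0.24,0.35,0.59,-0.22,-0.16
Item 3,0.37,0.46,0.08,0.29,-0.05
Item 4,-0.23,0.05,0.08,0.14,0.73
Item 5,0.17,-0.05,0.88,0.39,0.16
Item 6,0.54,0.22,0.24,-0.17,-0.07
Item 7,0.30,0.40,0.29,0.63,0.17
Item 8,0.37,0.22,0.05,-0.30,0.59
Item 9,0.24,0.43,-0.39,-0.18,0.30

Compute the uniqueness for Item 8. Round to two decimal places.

0.37

h² = 0.37² + 0.22² + 0.05² + (-0.30)² + 0.59² = 0.1369 + 0.0484 + 0.0025 + 0.0900 + 0.3481 = 0.6259
Uniqueness u² = 1 − h² = 1 − 0.6259 = 0.3741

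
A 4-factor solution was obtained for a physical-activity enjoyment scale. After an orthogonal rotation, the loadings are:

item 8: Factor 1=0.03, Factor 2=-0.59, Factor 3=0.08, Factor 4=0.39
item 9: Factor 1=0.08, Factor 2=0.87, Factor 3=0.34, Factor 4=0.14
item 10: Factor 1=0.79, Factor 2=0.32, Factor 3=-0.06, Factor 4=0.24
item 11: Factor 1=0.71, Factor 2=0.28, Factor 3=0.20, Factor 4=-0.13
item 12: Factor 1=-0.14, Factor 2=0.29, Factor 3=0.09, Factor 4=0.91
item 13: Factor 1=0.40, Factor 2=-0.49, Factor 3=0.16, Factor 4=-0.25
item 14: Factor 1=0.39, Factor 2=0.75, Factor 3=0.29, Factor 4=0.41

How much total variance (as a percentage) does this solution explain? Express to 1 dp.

Communalities: 0.5075, 0.8985, 0.7877, 0.6394, 0.9399, 0.4882, 0.9668; Σh² = 5.2280.
Total variance with 7 standardized items is 7, so the solution explains 5.2280/7 = 0.7469 = 74.69%.

74.7%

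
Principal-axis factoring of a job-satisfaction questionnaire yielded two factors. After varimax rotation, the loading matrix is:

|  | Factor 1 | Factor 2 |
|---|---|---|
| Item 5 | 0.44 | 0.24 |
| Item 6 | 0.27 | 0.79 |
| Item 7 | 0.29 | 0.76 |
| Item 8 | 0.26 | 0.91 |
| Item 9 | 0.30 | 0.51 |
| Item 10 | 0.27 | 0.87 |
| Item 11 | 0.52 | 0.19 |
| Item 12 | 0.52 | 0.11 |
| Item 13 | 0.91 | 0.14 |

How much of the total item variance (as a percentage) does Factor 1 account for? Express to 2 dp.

SS loadings for Factor 1 = 0.44² + 0.27² + 0.29² + 0.26² + 0.30² + 0.27² + 0.52² + 0.52² + 0.91² = 1.9500
With 9 standardized items, total variance = 9. Proportion = 1.9500/9 = 0.2167 → 21.67%.

21.67%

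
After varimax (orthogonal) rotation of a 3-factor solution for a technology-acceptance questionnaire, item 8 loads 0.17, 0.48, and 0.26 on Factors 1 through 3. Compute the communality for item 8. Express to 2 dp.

h² = 0.17² + 0.48² + 0.26² = 0.0289 + 0.2304 + 0.0676 = 0.3269

0.33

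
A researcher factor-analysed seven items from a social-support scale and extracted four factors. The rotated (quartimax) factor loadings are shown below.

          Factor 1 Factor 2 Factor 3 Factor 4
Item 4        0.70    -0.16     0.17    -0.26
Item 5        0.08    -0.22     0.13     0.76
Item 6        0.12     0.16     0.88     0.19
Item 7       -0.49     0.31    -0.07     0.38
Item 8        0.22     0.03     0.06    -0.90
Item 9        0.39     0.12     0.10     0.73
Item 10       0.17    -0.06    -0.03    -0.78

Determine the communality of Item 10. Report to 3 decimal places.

0.642

h² = 0.17² + (-0.06)² + (-0.03)² + (-0.78)² = 0.0289 + 0.0036 + 0.0009 + 0.6084 = 0.6418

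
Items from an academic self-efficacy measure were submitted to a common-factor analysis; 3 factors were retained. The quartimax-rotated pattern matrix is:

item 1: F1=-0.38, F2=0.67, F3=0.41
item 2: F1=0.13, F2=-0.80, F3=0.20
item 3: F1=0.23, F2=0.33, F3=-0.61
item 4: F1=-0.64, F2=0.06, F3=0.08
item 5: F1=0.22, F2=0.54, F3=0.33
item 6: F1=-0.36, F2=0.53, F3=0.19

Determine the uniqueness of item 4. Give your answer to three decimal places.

h² = (-0.64)² + 0.06² + 0.08² = 0.4096 + 0.0036 + 0.0064 = 0.4196
Uniqueness u² = 1 − h² = 1 − 0.4196 = 0.5804

0.580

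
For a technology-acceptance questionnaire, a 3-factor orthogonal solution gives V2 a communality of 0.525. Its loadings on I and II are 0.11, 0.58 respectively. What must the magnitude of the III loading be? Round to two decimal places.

0.42

Under orthogonal rotation h² = Σλ², so λ_III² = h² − (0.3485) = 0.525 − 0.3485 = 0.1765.
|λ| = √0.1765 = 0.4201.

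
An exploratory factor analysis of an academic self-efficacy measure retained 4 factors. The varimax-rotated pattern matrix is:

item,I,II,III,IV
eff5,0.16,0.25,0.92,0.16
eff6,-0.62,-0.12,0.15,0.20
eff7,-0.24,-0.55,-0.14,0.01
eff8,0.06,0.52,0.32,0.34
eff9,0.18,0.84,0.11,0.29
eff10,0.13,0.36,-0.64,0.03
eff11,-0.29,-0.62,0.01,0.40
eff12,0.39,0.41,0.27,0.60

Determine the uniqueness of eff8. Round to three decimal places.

h² = 0.06² + 0.52² + 0.32² + 0.34² = 0.0036 + 0.2704 + 0.1024 + 0.1156 = 0.4920
Uniqueness u² = 1 − h² = 1 − 0.4920 = 0.5080

0.508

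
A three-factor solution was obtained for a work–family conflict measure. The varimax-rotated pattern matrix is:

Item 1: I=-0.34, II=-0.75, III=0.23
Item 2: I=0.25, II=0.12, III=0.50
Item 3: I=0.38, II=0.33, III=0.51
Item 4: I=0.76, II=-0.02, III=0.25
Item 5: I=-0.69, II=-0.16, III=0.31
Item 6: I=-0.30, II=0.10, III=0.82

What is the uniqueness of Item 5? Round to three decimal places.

h² = (-0.69)² + (-0.16)² + 0.31² = 0.4761 + 0.0256 + 0.0961 = 0.5978
Uniqueness u² = 1 − h² = 1 − 0.5978 = 0.4022

0.402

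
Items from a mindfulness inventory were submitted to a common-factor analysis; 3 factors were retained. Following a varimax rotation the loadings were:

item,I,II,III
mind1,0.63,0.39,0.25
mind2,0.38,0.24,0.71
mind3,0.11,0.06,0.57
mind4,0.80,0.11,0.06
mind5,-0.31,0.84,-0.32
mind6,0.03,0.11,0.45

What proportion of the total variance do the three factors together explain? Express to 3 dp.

0.572

SS loadings by factor: 1.2904, 0.9431, 1.2000; total = 3.4335.
Total variance with 6 standardized items is 6, so the solution explains 3.4335/6 = 0.5723.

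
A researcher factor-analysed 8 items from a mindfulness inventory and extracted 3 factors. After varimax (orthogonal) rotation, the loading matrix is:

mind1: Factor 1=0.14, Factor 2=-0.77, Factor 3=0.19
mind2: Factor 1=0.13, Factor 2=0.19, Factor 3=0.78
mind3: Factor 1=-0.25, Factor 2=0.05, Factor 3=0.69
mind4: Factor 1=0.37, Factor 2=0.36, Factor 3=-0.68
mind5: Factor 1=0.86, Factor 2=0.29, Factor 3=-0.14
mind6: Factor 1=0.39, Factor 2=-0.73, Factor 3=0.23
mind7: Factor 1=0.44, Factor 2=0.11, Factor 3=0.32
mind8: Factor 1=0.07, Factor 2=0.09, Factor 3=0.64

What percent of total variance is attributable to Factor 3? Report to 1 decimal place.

SS loadings for Factor 3 = 0.19² + 0.78² + 0.69² + (-0.68)² + (-0.14)² + 0.23² + 0.32² + 0.64² = 2.1675
With 8 standardized items, total variance = 8. Proportion = 2.1675/8 = 0.2709 → 27.09%.

27.1%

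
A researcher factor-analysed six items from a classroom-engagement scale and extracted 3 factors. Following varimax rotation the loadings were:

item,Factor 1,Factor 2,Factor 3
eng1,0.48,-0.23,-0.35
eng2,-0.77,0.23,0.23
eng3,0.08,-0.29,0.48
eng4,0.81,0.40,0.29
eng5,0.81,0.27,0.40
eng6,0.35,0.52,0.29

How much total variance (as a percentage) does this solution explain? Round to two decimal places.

61.53%

Communalities: 0.4058, 0.6987, 0.3209, 0.9002, 0.8890, 0.4770; Σh² = 3.6916.
Total variance with 6 standardized items is 6, so the solution explains 3.6916/6 = 0.6153 = 61.53%.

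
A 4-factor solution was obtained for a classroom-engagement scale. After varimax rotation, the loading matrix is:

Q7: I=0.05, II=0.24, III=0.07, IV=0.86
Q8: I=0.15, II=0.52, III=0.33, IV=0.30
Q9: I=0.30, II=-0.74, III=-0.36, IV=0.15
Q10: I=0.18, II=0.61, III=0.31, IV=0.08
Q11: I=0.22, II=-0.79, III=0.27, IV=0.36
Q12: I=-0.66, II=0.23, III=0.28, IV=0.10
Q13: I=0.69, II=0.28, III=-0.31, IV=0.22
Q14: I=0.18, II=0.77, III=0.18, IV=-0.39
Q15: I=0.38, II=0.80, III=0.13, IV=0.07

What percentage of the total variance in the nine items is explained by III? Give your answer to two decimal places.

7.07%

SS loadings for III = 0.07² + 0.33² + (-0.36)² + 0.31² + 0.27² + 0.28² + (-0.31)² + 0.18² + 0.13² = 0.6362
With 9 standardized items, total variance = 9. Proportion = 0.6362/9 = 0.0707 → 7.07%.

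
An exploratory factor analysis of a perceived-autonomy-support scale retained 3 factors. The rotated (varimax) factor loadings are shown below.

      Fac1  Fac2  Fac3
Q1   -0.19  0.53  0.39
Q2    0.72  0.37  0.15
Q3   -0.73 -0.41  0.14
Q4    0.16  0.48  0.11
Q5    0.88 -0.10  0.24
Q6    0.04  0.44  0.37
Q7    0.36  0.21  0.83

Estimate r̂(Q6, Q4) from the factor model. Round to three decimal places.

0.258

r̂ = Σ λ_i·λ_j across factors = (0.04)(0.16) + (0.44)(0.48) + (0.37)(0.11)
  = +0.0064 +0.2112 +0.0407 = 0.2583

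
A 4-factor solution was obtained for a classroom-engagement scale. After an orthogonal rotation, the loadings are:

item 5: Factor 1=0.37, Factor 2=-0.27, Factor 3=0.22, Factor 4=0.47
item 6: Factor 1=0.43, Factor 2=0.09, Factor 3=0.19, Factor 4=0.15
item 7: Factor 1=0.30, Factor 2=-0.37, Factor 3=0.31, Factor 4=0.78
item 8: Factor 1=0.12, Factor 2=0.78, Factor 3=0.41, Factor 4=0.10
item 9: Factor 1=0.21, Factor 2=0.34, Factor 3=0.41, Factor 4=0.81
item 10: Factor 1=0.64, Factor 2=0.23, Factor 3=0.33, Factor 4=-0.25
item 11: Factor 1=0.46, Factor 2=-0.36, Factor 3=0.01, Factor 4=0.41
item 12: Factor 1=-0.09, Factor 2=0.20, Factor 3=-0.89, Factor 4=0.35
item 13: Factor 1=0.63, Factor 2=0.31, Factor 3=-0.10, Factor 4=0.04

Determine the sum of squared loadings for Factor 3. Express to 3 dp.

SS loadings for Factor 3 = 0.22² + 0.19² + 0.31² + 0.41² + 0.41² + 0.33² + 0.01² + (-0.89)² + (-0.10)² = 0.0484 + 0.0361 + 0.0961 + 0.1681 + 0.1681 + 0.1089 + 0.0001 + 0.7921 + 0.0100 = 1.4279

1.428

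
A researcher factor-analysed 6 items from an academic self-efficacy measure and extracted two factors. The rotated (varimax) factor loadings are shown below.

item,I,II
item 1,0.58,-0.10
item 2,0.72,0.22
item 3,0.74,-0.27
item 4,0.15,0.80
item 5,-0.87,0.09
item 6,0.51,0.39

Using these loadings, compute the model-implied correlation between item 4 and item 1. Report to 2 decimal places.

0.01

r̂ = Σ λ_i·λ_j across factors = (0.15)(0.58) + (0.80)(-0.10)
  = +0.0870 -0.0800 = 0.0070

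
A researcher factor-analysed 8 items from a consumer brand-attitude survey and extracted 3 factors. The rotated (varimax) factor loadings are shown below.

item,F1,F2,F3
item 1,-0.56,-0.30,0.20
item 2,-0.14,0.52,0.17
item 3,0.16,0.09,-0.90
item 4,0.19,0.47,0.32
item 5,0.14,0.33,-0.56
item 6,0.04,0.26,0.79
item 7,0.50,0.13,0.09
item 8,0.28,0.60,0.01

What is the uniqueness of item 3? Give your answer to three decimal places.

h² = 0.16² + 0.09² + (-0.90)² = 0.0256 + 0.0081 + 0.8100 = 0.8437
Uniqueness u² = 1 − h² = 1 − 0.8437 = 0.1563

0.156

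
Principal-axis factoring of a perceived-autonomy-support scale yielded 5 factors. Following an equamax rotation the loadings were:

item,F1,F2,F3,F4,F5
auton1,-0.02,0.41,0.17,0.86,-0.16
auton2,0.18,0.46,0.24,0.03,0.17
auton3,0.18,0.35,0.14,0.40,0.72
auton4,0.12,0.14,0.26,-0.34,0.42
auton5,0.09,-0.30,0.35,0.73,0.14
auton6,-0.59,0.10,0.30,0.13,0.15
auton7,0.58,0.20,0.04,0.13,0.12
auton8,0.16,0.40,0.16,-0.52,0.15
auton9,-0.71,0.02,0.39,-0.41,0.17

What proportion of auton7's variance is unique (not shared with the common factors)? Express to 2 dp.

h² = 0.58² + 0.20² + 0.04² + 0.13² + 0.12² = 0.3364 + 0.0400 + 0.0016 + 0.0169 + 0.0144 = 0.4093
Uniqueness u² = 1 − h² = 1 − 0.4093 = 0.5907

0.59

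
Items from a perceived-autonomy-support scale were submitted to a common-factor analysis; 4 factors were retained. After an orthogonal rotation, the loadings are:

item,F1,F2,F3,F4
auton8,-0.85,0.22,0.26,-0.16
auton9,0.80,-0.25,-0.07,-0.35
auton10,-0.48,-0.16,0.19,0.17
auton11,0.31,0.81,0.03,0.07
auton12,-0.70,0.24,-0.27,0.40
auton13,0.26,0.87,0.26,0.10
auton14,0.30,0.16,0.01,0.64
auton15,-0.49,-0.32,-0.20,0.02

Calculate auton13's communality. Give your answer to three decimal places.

h² = 0.26² + 0.87² + 0.26² + 0.10² = 0.0676 + 0.7569 + 0.0676 + 0.0100 = 0.9021

0.902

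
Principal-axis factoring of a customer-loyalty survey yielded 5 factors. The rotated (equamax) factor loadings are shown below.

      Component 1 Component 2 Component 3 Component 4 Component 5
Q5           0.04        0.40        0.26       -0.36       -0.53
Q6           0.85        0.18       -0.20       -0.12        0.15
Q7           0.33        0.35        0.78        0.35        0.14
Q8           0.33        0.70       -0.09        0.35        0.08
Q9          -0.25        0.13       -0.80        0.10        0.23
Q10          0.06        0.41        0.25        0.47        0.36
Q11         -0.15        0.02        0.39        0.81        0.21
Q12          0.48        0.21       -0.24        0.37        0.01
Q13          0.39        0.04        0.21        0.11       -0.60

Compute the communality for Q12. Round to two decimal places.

h² = 0.48² + 0.21² + (-0.24)² + 0.37² + 0.01² = 0.2304 + 0.0441 + 0.0576 + 0.1369 + 0.0001 = 0.4691

0.47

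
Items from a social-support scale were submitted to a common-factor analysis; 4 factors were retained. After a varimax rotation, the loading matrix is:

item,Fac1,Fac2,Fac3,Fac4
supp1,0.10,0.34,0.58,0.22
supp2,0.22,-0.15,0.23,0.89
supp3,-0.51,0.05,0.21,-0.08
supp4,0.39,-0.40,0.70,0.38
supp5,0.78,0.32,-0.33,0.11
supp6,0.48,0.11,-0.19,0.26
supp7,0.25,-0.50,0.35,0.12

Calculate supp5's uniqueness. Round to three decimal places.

h² = 0.78² + 0.32² + (-0.33)² + 0.11² = 0.6084 + 0.1024 + 0.1089 + 0.0121 = 0.8318
Uniqueness u² = 1 − h² = 1 − 0.8318 = 0.1682

0.168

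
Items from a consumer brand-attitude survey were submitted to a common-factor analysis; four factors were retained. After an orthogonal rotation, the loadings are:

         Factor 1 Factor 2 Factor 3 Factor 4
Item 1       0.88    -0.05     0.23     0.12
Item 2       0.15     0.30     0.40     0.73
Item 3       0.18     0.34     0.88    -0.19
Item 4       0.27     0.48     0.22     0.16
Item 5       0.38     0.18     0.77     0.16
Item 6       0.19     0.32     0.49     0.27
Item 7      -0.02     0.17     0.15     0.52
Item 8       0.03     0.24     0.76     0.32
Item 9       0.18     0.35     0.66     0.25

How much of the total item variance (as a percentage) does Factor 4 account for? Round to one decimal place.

SS loadings for Factor 4 = 0.12² + 0.73² + (-0.19)² + 0.16² + 0.16² + 0.27² + 0.52² + 0.32² + 0.25² = 1.1428
With 9 standardized items, total variance = 9. Proportion = 1.1428/9 = 0.1270 → 12.70%.

12.7%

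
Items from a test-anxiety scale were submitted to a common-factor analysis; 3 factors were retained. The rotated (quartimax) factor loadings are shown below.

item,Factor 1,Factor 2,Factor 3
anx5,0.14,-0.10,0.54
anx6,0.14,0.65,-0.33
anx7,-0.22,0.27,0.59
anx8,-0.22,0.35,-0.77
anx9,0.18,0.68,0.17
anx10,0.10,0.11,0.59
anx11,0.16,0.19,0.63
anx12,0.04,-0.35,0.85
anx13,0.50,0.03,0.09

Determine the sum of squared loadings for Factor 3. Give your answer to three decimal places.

SS loadings for Factor 3 = 0.54² + (-0.33)² + 0.59² + (-0.77)² + 0.17² + 0.59² + 0.63² + 0.85² + 0.09² = 0.2916 + 0.1089 + 0.3481 + 0.5929 + 0.0289 + 0.3481 + 0.3969 + 0.7225 + 0.0081 = 2.8460

2.846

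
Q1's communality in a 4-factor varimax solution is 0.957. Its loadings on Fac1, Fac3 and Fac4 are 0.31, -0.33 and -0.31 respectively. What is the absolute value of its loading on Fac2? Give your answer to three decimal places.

0.810

Under orthogonal rotation h² = Σλ², so λ_Fac2² = h² − (0.3011) = 0.957 − 0.3011 = 0.6559.
|λ| = √0.6559 = 0.8099.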